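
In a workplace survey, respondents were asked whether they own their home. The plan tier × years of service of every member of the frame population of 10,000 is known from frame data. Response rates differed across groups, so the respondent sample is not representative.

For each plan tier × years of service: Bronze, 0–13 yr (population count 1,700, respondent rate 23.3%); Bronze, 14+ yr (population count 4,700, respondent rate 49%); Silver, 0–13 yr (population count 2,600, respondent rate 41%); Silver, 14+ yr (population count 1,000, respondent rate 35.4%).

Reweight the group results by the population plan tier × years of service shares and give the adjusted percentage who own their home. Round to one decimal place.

41.2%

Each cell contributes population-share × respondent value:
  Bronze, 0–13 yr: (1,700/10,000) × 23.3 = 3.961
  Bronze, 14+ yr: (4,700/10,000) × 49 = 23.03
  Silver, 0–13 yr: (2,600/10,000) × 41 = 10.66
  Silver, 14+ yr: (1,000/10,000) × 35.4 = 3.54
Post-stratified estimate = 41.191 → 41.2%.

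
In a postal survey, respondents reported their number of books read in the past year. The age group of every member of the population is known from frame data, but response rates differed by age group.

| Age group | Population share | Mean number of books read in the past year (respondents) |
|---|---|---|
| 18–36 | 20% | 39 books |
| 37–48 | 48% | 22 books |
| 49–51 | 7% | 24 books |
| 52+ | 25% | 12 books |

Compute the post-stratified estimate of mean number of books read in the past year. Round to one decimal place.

23.0

Each cell contributes population-share × respondent value:
  18–36: 0.2 × 39 = 7.8
  37–48: 0.48 × 22 = 10.56
  49–51: 0.07 × 24 = 1.68
  52+: 0.25 × 12 = 3
Post-stratified estimate = 23.04 → 23.0.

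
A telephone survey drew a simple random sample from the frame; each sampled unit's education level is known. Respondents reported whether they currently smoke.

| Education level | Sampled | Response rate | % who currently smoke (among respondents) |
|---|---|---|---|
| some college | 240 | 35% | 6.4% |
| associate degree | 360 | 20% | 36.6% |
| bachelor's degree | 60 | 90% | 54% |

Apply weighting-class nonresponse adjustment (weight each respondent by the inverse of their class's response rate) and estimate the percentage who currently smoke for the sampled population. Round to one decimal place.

27.2%

Weighting each respondent by the inverse class response rate inflates each class back to its sampled size, so the class weight is n_sampled:
  some college: 240 × 6.4 = 1536
  associate degree: 360 × 36.6 = 13,176
  bachelor's degree: 60 × 54 = 3240
Adjusted estimate = 17,952 / 660 = 27.2 → 27.2%.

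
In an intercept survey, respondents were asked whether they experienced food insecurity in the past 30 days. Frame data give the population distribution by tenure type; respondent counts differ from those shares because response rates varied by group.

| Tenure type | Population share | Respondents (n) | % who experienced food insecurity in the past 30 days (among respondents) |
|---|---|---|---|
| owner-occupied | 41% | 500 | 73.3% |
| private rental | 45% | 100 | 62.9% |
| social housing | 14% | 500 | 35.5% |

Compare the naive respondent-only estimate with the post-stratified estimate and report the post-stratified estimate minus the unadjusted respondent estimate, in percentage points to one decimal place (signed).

Without adjustment, the pooled respondent share is:
  (500/1100)×73.3 + (100/1100)×62.9 + (500/1100)×35.5 = 55.1727%
Reweighting by population tenure type shares:
  0.41×73.3 + 0.45×62.9 + 0.14×35.5 = 63.328%
Difference = 63.328 − 55.1727 = 8.1553 pp.

+8.2 percentage points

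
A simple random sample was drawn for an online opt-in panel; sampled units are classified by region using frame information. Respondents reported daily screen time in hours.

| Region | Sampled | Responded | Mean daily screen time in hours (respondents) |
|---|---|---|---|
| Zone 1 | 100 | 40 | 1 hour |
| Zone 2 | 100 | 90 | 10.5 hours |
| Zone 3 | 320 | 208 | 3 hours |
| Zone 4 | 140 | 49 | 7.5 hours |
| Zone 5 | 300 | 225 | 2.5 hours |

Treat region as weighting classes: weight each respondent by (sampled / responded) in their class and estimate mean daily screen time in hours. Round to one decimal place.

Class response rates: Zone 1 40/100 = 40%, Zone 2 90/100 = 90%, Zone 3 208/320 = 65%, Zone 4 49/140 = 35%, Zone 5 225/300 = 75%.
With weight = n_sampled/n_responded per class, the weighted class total is n_sampled:
  Zone 1: 100 × 1 = 100
  Zone 2: 100 × 10.5 = 1050
  Zone 3: 320 × 3 = 960
  Zone 4: 140 × 7.5 = 1050
  Zone 5: 300 × 2.5 = 750
Adjusted estimate = 3910 / 960 = 4.07292 → 4.1.

4.1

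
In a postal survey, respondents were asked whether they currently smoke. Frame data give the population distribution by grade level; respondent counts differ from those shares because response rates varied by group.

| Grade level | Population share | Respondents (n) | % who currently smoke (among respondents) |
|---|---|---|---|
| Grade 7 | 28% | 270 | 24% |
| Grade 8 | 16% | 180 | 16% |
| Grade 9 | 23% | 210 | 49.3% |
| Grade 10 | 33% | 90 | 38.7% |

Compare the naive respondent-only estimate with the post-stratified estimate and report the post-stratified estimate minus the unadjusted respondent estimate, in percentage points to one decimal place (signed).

Naive respondent-only estimate (weights = respondent counts):
  (270/750)×24 + (180/750)×16 + (210/750)×49.3 + (90/750)×38.7 = 30.928%
Reweighting by population grade level shares:
  0.28×24 + 0.16×16 + 0.23×49.3 + 0.33×38.7 = 33.39%
Difference = 33.39 − 30.928 = 2.462 pp.

+2.5 percentage points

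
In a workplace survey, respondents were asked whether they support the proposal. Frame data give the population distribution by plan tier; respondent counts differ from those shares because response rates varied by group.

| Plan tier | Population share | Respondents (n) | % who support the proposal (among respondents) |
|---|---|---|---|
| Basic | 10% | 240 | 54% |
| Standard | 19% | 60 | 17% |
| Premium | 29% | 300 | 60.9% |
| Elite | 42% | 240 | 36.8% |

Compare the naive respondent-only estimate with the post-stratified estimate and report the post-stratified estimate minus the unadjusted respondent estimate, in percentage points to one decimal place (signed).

Naive respondent-only estimate (weights = respondent counts):
  (240/840)×54 + (60/840)×17 + (300/840)×60.9 + (240/840)×36.8 = 48.9071%
Post-stratifying to population shares instead:
  0.1×54 + 0.19×17 + 0.29×60.9 + 0.42×36.8 = 41.747%
Difference = 41.747 − 48.9071 = -7.1601 pp.

-7.2 percentage points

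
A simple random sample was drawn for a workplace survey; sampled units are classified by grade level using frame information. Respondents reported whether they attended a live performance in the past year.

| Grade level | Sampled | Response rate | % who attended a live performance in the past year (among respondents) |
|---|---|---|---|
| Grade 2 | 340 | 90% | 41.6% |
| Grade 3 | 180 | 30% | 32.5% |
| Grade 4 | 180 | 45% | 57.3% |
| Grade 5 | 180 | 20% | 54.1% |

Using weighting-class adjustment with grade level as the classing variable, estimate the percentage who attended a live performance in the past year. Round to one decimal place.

45.5%

Each respondent's weight = sampled/responded in their class; summing within a class gives n_sampled, so:
  Grade 2: 340 × 41.6 = 14,144
  Grade 3: 180 × 32.5 = 5850
  Grade 4: 180 × 57.3 = 10,314
  Grade 5: 180 × 54.1 = 9738
Adjusted estimate = 40,046 / 880 = 45.5068 → 45.5%.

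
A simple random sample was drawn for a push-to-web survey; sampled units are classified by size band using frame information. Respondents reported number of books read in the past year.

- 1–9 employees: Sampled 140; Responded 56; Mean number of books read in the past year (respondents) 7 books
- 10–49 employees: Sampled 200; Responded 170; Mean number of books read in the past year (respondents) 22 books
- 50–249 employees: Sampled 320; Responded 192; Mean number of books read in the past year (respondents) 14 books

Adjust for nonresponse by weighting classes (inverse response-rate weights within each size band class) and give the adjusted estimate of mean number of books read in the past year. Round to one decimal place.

14.9

Class response rates: 1–9 employees 56/140 = 40%, 10–49 employees 170/200 = 85%, 50–249 employees 192/320 = 60%.
Weighting each respondent by the inverse class response rate inflates each class back to its sampled size, so the class weight is n_sampled:
  1–9 employees: 140 × 7 = 980
  10–49 employees: 200 × 22 = 4400
  50–249 employees: 320 × 14 = 4480
Adjusted estimate = 9860 / 660 = 14.9394 → 14.9.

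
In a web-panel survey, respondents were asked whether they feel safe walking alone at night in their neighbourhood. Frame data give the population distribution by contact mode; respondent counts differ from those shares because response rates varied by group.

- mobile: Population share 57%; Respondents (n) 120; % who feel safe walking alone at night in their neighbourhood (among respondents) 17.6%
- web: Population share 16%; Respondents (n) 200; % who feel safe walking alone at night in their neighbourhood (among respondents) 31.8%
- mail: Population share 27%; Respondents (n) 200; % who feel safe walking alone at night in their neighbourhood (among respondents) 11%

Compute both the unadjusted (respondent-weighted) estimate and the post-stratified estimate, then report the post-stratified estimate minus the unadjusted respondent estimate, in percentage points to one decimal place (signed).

Without adjustment, the pooled respondent share is:
  (120/520)×17.6 + (200/520)×31.8 + (200/520)×11 = 20.5231%
Reweighting by population contact mode shares:
  0.57×17.6 + 0.16×31.8 + 0.27×11 = 18.09%
Difference = 18.09 − 20.5231 = -2.4331 pp.

-2.4 percentage points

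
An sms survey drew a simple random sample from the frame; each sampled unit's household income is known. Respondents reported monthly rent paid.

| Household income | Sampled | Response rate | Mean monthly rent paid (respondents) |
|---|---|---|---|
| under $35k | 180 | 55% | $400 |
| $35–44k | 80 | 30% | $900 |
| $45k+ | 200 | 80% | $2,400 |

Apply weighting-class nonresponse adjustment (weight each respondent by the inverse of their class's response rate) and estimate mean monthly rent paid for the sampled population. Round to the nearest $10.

Inverse-response-rate weighting restores each class to its sampled count, so class totals weight by n_sampled:
  under $35k: 180 × 400 = 72,000
  $35–44k: 80 × 900 = 72,000
  $45k+: 200 × 2400 = 480,000
Adjusted estimate = 624,000 / 460 = 1356.52 → $1,360.

$1,360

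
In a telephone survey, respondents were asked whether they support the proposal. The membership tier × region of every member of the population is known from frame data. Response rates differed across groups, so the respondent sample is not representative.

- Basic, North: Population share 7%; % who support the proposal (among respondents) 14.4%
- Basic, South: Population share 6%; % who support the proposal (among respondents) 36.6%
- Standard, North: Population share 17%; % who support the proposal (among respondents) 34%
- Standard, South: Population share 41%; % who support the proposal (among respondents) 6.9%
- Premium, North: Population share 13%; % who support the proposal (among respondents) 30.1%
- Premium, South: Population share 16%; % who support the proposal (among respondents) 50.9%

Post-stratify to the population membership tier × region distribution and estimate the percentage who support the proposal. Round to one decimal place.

Each cell contributes population-share × respondent value:
  Basic, North: 0.07 × 14.4 = 1.008
  Basic, South: 0.06 × 36.6 = 2.196
  Standard, North: 0.17 × 34 = 5.78
  Standard, South: 0.41 × 6.9 = 2.829
  Premium, North: 0.13 × 30.1 = 3.913
  Premium, South: 0.16 × 50.9 = 8.144
Post-stratified estimate = 23.87 → 23.9%.

23.9%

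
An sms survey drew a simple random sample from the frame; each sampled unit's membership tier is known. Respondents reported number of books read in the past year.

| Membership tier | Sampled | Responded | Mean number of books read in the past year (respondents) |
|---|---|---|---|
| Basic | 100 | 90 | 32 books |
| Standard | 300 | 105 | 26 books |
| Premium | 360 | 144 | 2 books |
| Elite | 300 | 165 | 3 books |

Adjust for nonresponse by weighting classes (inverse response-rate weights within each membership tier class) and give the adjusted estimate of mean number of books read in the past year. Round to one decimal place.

Class response rates: Basic 90/100 = 90%, Standard 105/300 = 35%, Premium 144/360 = 40%, Elite 165/300 = 55%.
Weighting each respondent by the inverse class response rate inflates each class back to its sampled size, so the class weight is n_sampled:
  Basic: 100 × 32 = 3200
  Standard: 300 × 26 = 7800
  Premium: 360 × 2 = 720
  Elite: 300 × 3 = 900
Adjusted estimate = 12,620 / 1,060 = 11.9057 → 11.9.

11.9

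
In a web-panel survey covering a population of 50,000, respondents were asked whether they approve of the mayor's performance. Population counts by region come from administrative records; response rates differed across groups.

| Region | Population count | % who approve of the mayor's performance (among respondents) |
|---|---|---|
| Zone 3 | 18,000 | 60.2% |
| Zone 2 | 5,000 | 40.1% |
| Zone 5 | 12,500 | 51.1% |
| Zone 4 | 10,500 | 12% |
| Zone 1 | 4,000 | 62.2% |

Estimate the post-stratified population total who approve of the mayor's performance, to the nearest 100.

Apply each group's respondent rate to its population count:
  Zone 3: 18,000 × 60.2% = 10,836
  Zone 2: 5,000 × 40.1% = 2005
  Zone 5: 12,500 × 51.1% = 6387.5
  Zone 4: 10,500 × 12% = 1260
  Zone 1: 4,000 × 62.2% = 2488
Estimated total = 22976.5 → 23,000.

23,000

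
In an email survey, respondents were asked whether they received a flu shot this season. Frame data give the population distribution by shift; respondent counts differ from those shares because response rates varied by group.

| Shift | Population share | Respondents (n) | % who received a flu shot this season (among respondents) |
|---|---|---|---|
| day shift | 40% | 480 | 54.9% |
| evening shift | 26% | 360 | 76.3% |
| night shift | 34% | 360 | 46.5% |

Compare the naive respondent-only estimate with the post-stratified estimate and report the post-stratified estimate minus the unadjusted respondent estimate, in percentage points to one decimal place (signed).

Naive respondent-only estimate (weights = respondent counts):
  (480/1200)×54.9 + (360/1200)×76.3 + (360/1200)×46.5 = 58.8%
Post-stratifying to population shares instead:
  0.4×54.9 + 0.26×76.3 + 0.34×46.5 = 57.608%
Difference = 57.608 − 58.8 = -1.192 pp.

-1.2 percentage points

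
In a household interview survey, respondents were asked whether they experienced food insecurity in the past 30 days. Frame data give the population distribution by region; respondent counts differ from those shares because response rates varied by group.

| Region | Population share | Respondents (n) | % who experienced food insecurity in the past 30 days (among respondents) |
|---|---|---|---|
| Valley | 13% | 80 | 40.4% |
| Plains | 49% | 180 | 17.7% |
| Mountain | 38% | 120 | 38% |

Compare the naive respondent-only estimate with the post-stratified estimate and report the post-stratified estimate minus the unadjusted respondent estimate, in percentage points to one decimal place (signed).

Without adjustment, the pooled respondent share is:
  (80/380)×40.4 + (180/380)×17.7 + (120/380)×38 = 28.8895%
Reweighting by population region shares:
  0.13×40.4 + 0.49×17.7 + 0.38×38 = 28.365%
Difference = 28.365 − 28.8895 = -0.5245 pp.

-0.5 percentage points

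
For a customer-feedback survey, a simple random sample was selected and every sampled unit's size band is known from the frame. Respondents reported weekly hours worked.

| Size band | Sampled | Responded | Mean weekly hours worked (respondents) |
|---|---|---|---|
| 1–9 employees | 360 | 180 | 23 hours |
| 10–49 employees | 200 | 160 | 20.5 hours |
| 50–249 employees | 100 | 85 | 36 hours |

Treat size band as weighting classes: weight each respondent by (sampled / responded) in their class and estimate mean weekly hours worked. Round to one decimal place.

Response rates by class: 1–9 employees 180/360 = 50%, 10–49 employees 160/200 = 80%, 50–249 employees 85/100 = 85%.
With weight = n_sampled/n_responded per class, the weighted class total is n_sampled:
  1–9 employees: 360 × 23 = 8280
  10–49 employees: 200 × 20.5 = 4100
  50–249 employees: 100 × 36 = 3600
Adjusted estimate = 15,980 / 660 = 24.2121 → 24.2.

24.2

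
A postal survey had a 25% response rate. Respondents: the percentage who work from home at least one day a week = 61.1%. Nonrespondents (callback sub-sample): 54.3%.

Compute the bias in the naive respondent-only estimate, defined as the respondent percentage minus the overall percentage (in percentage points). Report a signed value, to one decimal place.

+5.1 percentage points

Nonresponse fraction = 1 − 0.25 = 0.75.
Bias = (nonresponse fraction) × (respondent percentage − nonrespondent percentage)
     = 0.75 × (61.1 − 54.3) = 0.75 × 6.8 = 5.1.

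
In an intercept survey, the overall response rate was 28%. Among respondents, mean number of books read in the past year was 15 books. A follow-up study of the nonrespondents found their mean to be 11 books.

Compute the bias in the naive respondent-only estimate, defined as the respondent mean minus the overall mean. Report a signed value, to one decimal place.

Nonresponse fraction = 1 − 0.28 = 0.72.
Bias = (nonresponse fraction) × (respondent mean − nonrespondent mean)
     = 0.72 × (15 − 11) = 0.72 × 4 = 2.88.

+2.9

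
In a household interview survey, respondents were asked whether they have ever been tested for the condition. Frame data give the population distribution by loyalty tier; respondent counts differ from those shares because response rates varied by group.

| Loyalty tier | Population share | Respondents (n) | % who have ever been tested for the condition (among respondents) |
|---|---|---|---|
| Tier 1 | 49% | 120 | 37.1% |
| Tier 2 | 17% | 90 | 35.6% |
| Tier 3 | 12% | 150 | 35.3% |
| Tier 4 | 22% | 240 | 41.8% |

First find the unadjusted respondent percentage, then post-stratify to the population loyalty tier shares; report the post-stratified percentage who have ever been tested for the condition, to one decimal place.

Naive respondent-only estimate (weights = respondent counts):
  (120/600)×37.1 + (90/600)×35.6 + (150/600)×35.3 + (240/600)×41.8 = 38.305%
Reweighting by population loyalty tier shares:
  0.49×37.1 + 0.17×35.6 + 0.12×35.3 + 0.22×41.8 = 37.663%

37.7%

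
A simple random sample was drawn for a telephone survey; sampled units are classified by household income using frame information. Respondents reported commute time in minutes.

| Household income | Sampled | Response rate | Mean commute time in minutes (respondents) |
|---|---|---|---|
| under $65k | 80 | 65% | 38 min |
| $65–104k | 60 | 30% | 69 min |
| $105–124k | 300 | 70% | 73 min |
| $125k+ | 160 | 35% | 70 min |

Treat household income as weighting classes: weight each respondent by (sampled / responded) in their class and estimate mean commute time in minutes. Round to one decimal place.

With weight = n_sampled/n_responded per class, the weighted class total is n_sampled:
  under $65k: 80 × 38 = 3040
  $65–104k: 60 × 69 = 4140
  $105–124k: 300 × 73 = 21,900
  $125k+: 160 × 70 = 11,200
Adjusted estimate = 40,280 / 600 = 67.1333 → 67.1.

67.1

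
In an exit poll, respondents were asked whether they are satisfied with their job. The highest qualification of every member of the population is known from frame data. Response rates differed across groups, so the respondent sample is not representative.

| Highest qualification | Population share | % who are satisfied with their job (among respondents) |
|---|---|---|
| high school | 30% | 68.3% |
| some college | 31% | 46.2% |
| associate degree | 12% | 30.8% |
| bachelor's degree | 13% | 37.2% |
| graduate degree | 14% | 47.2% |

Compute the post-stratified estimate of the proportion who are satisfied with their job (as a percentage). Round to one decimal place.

Post-stratification weights by population share, not respondent share:
  high school: 0.3 × 68.3 = 20.49
  some college: 0.31 × 46.2 = 14.322
  associate degree: 0.12 × 30.8 = 3.696
  bachelor's degree: 0.13 × 37.2 = 4.836
  graduate degree: 0.14 × 47.2 = 6.608
Post-stratified estimate = 49.952 → 50.0%.

50.0%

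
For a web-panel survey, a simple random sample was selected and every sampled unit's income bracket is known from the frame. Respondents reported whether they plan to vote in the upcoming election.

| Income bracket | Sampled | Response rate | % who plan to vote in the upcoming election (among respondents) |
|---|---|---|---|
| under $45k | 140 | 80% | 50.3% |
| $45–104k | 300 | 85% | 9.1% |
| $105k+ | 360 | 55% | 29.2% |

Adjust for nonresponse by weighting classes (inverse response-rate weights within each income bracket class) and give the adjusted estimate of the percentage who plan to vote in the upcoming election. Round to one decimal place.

Inverse-response-rate weighting restores each class to its sampled count, so class totals weight by n_sampled:
  under $45k: 140 × 50.3 = 7042
  $45–104k: 300 × 9.1 = 2730
  $105k+: 360 × 29.2 = 10,512
Adjusted estimate = 20,284 / 800 = 25.355 → 25.4%.

25.4%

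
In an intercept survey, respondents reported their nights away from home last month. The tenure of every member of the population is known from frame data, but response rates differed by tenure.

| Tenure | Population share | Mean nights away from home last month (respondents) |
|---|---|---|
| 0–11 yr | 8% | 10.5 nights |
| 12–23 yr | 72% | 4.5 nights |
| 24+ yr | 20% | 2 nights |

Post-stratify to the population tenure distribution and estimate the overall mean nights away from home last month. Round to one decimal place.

4.5

Each cell contributes population-share × respondent value:
  0–11 yr: 0.08 × 10.5 = 0.84
  12–23 yr: 0.72 × 4.5 = 3.24
  24+ yr: 0.2 × 2 = 0.4
Post-stratified estimate = 4.48 → 4.5.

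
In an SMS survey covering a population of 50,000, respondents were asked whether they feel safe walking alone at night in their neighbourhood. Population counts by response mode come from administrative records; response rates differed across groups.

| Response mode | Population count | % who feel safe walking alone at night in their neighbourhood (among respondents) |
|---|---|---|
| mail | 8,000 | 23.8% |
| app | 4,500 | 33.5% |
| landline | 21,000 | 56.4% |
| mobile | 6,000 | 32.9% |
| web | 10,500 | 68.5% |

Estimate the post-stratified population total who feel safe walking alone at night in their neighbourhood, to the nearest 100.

Apply each group's respondent rate to its population count:
  mail: 8,000 × 23.8% = 1904
  app: 4,500 × 33.5% = 1507.5
  landline: 21,000 × 56.4% = 11,844
  mobile: 6,000 × 32.9% = 1974
  web: 10,500 × 68.5% = 7192.5
Estimated total = 24,422 → 24,400.

24,400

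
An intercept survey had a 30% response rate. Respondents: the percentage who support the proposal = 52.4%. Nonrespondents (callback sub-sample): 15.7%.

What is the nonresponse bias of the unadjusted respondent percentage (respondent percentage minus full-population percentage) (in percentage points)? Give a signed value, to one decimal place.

+25.7 percentage points

Nonresponse fraction = 1 − 0.3 = 0.7.
Bias = (nonresponse fraction) × (respondent percentage − nonrespondent percentage)
     = 0.7 × (52.4 − 15.7) = 0.7 × 36.7 = 25.69.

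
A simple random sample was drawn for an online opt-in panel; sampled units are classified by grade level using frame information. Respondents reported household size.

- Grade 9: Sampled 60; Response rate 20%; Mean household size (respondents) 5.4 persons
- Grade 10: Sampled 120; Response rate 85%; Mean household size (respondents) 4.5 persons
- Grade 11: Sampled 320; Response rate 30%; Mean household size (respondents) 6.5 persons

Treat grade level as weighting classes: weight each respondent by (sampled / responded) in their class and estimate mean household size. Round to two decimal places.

5.89

With weight = n_sampled/n_responded per class, the weighted class total is n_sampled:
  Grade 9: 60 × 5.4 = 324
  Grade 10: 120 × 4.5 = 540
  Grade 11: 320 × 6.5 = 2080
Adjusted estimate = 2944 / 500 = 5.888 → 5.89.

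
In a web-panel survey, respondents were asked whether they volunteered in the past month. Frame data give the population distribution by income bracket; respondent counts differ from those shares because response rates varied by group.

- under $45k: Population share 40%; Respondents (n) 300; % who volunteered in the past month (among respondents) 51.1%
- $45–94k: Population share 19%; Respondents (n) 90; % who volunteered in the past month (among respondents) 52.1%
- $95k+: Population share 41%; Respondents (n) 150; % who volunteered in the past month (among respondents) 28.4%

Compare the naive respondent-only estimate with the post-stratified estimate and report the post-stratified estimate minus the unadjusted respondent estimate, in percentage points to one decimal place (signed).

Without adjustment, the pooled respondent share is:
  (300/540)×51.1 + (90/540)×52.1 + (150/540)×28.4 = 44.9611%
Reweighting by population income bracket shares:
  0.4×51.1 + 0.19×52.1 + 0.41×28.4 = 41.983%
Difference = 41.983 − 44.9611 = -2.9781 pp.

-3.0 percentage points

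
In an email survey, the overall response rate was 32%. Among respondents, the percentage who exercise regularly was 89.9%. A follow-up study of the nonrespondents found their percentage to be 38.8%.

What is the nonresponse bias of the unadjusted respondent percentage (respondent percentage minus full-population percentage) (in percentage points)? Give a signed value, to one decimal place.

Nonresponse fraction = 1 − 0.32 = 0.68.
Bias = (nonresponse fraction) × (respondent percentage − nonrespondent percentage)
     = 0.68 × (89.9 − 38.8) = 0.68 × 51.1 = 34.748.

+34.7 percentage points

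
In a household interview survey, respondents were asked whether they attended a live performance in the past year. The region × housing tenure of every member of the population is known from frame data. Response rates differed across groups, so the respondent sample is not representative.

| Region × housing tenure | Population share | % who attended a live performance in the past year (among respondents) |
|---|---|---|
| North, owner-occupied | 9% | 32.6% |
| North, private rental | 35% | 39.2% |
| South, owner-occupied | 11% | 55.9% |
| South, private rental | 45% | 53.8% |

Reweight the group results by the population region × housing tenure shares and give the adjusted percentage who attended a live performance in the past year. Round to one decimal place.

47.0%

Reweight to the known region × housing tenure distribution:
  North, owner-occupied: 0.09 × 32.6 = 2.934
  North, private rental: 0.35 × 39.2 = 13.72
  South, owner-occupied: 0.11 × 55.9 = 6.149
  South, private rental: 0.45 × 53.8 = 24.21
Post-stratified estimate = 47.013 → 47.0%.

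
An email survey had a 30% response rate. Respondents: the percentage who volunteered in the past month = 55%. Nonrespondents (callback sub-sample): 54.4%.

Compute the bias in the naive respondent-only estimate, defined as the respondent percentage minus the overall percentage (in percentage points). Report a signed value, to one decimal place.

Nonresponse fraction = 1 − 0.3 = 0.7.
Bias = (nonresponse fraction) × (respondent percentage − nonrespondent percentage)
     = 0.7 × (55 − 54.4) = 0.7 × 0.6 = 0.42.

+0.4 percentage points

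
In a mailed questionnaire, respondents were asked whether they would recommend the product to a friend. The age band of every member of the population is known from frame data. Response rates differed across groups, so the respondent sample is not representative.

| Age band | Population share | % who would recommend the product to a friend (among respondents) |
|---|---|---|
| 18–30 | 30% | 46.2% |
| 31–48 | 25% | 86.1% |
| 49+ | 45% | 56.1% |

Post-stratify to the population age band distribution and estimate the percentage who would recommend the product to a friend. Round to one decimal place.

60.6%

Reweight to the known age band distribution:
  18–30: 0.3 × 46.2 = 13.86
  31–48: 0.25 × 86.1 = 21.525
  49+: 0.45 × 56.1 = 25.245
Post-stratified estimate = 60.63 → 60.6%.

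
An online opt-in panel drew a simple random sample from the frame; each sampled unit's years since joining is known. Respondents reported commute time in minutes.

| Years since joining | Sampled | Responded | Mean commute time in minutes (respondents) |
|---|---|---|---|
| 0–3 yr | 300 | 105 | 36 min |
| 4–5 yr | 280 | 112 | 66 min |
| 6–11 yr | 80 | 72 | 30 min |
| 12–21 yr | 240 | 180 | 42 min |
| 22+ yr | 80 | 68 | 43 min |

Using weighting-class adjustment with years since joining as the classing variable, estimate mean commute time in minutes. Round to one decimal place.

46.1

Class response rates: 0–3 yr 105/300 = 35%, 4–5 yr 112/280 = 40%, 6–11 yr 72/80 = 90%, 12–21 yr 180/240 = 75%, 22+ yr 68/80 = 85%.
Each respondent's weight = sampled/responded in their class; summing within a class gives n_sampled, so:
  0–3 yr: 300 × 36 = 10,800
  4–5 yr: 280 × 66 = 18,480
  6–11 yr: 80 × 30 = 2400
  12–21 yr: 240 × 42 = 10,080
  22+ yr: 80 × 43 = 3440
Adjusted estimate = 45,200 / 980 = 46.1224 → 46.1.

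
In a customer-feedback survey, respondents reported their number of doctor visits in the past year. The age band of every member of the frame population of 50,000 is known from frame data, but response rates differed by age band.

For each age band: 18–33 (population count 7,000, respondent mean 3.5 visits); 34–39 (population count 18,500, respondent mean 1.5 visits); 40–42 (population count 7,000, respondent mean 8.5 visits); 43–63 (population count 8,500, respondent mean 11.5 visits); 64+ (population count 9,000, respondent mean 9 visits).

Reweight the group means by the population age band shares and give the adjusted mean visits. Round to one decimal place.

5.8

Reweight to the known age band distribution:
  18–33: (7,000/50,000) × 3.5 = 0.49
  34–39: (18,500/50,000) × 1.5 = 0.555
  40–42: (7,000/50,000) × 8.5 = 1.19
  43–63: (8,500/50,000) × 11.5 = 1.955
  64+: (9,000/50,000) × 9 = 1.62
Post-stratified estimate = 5.81 → 5.8.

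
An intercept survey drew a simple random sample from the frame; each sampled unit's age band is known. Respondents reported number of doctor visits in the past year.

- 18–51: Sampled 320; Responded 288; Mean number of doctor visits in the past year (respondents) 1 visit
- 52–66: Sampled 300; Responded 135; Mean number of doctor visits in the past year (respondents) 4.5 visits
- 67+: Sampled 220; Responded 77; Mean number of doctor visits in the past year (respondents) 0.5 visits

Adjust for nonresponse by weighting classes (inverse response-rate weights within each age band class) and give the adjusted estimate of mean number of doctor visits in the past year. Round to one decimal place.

2.1

Class response rates: 18–51 288/320 = 90%, 52–66 135/300 = 45%, 67+ 77/220 = 35%.
Inverse-response-rate weighting restores each class to its sampled count, so class totals weight by n_sampled:
  18–51: 320 × 1 = 320
  52–66: 300 × 4.5 = 1350
  67+: 220 × 0.5 = 110
Adjusted estimate = 1780 / 840 = 2.11905 → 2.1.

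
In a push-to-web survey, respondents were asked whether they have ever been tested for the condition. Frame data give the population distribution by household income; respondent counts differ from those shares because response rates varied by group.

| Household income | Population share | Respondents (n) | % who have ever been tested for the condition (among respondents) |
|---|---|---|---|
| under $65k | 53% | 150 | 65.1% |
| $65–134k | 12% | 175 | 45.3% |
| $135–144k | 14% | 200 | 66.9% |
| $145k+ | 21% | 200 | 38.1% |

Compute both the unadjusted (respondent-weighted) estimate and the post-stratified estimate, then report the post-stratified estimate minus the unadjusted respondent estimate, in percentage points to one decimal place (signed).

Unadjusted (pooled respondent) estimate weights by respondent counts:
  (150/725)×65.1 + (175/725)×45.3 + (200/725)×66.9 + (200/725)×38.1 = 53.369%
Post-stratifying to population shares instead:
  0.53×65.1 + 0.12×45.3 + 0.14×66.9 + 0.21×38.1 = 57.306%
Difference = 57.306 − 53.369 = 3.937 pp.

+3.9 percentage points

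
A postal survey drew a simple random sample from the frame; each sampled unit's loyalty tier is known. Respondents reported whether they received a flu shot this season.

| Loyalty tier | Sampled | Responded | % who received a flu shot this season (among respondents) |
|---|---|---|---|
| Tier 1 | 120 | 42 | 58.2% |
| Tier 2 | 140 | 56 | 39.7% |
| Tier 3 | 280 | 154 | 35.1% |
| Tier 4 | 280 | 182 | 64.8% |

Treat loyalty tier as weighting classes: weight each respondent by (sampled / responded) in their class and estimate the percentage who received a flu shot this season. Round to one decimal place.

Class response rates: Tier 1 42/120 = 35%, Tier 2 56/140 = 40%, Tier 3 154/280 = 55%, Tier 4 182/280 = 65%.
Inverse-response-rate weighting restores each class to its sampled count, so class totals weight by n_sampled:
  Tier 1: 120 × 58.2 = 6984
  Tier 2: 140 × 39.7 = 5558
  Tier 3: 280 × 35.1 = 9828
  Tier 4: 280 × 64.8 = 18,144
Adjusted estimate = 40,514 / 820 = 49.4073 → 49.4%.

49.4%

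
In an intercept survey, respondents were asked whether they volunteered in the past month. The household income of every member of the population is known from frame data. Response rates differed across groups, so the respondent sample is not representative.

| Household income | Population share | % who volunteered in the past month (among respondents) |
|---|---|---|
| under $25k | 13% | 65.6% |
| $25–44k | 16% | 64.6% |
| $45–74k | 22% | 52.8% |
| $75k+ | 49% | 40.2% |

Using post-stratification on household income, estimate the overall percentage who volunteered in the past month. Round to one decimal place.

50.2%

Reweight to the known household income distribution:
  under $25k: 0.13 × 65.6 = 8.528
  $25–44k: 0.16 × 64.6 = 10.336
  $45–74k: 0.22 × 52.8 = 11.616
  $75k+: 0.49 × 40.2 = 19.698
Post-stratified estimate = 50.178 → 50.2%.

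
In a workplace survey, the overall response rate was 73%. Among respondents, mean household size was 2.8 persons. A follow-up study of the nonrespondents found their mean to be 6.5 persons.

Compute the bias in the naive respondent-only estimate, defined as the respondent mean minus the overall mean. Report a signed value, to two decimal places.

Nonresponse fraction = 1 − 0.73 = 0.27.
Bias = (nonresponse fraction) × (respondent mean − nonrespondent mean)
     = 0.27 × (2.8 − 6.5) = 0.27 × -3.7 = -0.999.

-1.00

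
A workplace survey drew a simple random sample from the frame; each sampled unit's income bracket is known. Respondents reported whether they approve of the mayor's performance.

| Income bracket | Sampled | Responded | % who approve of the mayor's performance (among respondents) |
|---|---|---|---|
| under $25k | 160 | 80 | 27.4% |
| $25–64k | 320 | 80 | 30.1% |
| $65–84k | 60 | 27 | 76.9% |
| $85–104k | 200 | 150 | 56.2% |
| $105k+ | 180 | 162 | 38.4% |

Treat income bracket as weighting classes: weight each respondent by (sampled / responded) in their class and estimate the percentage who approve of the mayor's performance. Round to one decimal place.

40.0%

Response rates by class: under $25k 80/160 = 50%, $25–64k 80/320 = 25%, $65–84k 27/60 = 45%, $85–104k 150/200 = 75%, $105k+ 162/180 = 90%.
With weight = n_sampled/n_responded per class, the weighted class total is n_sampled:
  under $25k: 160 × 27.4 = 4384
  $25–64k: 320 × 30.1 = 9632
  $65–84k: 60 × 76.9 = 4614
  $85–104k: 200 × 56.2 = 11,240
  $105k+: 180 × 38.4 = 6912
Adjusted estimate = 36,782 / 920 = 39.9804 → 40.0%.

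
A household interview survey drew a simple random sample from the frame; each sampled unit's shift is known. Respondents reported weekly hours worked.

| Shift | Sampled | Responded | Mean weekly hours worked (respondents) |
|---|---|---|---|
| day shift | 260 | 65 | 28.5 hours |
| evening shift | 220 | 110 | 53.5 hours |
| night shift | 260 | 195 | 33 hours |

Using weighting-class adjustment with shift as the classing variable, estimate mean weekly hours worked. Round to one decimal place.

Response rates by class: day shift 65/260 = 25%, evening shift 110/220 = 50%, night shift 195/260 = 75%.
With weight = n_sampled/n_responded per class, the weighted class total is n_sampled:
  day shift: 260 × 28.5 = 7410
  evening shift: 220 × 53.5 = 11,770
  night shift: 260 × 33 = 8580
Adjusted estimate = 27,760 / 740 = 37.5135 → 37.5.

37.5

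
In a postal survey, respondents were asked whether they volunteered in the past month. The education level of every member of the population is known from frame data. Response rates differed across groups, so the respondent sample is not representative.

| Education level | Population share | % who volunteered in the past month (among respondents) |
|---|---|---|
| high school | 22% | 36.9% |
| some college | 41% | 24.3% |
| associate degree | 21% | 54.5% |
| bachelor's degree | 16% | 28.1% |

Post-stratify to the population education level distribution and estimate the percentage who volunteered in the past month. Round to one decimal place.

Reweight to the known education level distribution:
  high school: 0.22 × 36.9 = 8.118
  some college: 0.41 × 24.3 = 9.963
  associate degree: 0.21 × 54.5 = 11.445
  bachelor's degree: 0.16 × 28.1 = 4.496
Post-stratified estimate = 34.022 → 34.0%.

34.0%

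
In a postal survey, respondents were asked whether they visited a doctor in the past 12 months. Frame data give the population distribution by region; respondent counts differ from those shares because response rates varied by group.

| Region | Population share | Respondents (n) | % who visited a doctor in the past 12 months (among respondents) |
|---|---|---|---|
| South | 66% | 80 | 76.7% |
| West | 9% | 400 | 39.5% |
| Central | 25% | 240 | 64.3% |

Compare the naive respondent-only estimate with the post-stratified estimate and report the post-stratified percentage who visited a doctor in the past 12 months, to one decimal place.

70.3%

Without adjustment, the pooled respondent share is:
  (80/720)×76.7 + (400/720)×39.5 + (240/720)×64.3 = 51.9%
Post-stratifying to population shares instead:
  0.66×76.7 + 0.09×39.5 + 0.25×64.3 = 70.252%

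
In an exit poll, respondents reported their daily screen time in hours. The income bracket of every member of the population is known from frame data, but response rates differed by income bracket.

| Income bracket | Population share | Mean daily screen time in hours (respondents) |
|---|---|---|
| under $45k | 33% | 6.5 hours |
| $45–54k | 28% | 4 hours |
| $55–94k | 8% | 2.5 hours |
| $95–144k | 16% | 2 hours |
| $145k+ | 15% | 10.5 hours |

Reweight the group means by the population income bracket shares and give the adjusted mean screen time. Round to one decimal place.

5.4

Each cell contributes population-share × respondent value:
  under $45k: 0.33 × 6.5 = 2.145
  $45–54k: 0.28 × 4 = 1.12
  $55–94k: 0.08 × 2.5 = 0.2
  $95–144k: 0.16 × 2 = 0.32
  $145k+: 0.15 × 10.5 = 1.575
Post-stratified estimate = 5.36 → 5.4.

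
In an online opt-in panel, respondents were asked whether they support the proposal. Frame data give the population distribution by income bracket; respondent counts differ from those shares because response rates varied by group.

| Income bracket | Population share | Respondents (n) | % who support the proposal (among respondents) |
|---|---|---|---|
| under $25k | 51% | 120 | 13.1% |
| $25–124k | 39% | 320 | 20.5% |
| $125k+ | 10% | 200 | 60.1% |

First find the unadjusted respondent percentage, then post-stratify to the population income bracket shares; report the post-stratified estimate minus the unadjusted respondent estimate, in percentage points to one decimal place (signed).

Without adjustment, the pooled respondent share is:
  (120/640)×13.1 + (320/640)×20.5 + (200/640)×60.1 = 31.4875%
Post-stratified estimate weights by population shares:
  0.51×13.1 + 0.39×20.5 + 0.1×60.1 = 20.686%
Difference = 20.686 − 31.4875 = -10.8015 pp.

-10.8 percentage points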